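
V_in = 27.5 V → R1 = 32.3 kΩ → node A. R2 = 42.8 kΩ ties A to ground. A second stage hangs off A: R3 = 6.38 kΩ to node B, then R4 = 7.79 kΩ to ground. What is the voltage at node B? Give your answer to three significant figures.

The second stage (R3 + R4 = 14.17 kΩ) loads node A in parallel with R2.
Effective lower resistance at A: R2 ‖ 14.17 = 10.65 kΩ.
So V_A = 27.5 × 0.2479 = 6.817 V.
Then the unloaded second divider: V_B = V_A × R4/(R3+R4) = 6.817 × 0.5498 = 3.748 V.

V_B ≈ 3.75 V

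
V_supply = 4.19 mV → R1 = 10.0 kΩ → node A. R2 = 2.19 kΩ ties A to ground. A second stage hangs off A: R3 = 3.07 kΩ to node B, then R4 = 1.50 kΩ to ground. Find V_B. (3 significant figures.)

The second stage (R3 + R4 = 4.570 kΩ) loads node A in parallel with R2.
Effective lower resistance at A: R2 ‖ 4.570 = 1.481 kΩ.
First divider: V_A = V_supply · 1.481/(10.0 + 1.481) = 0.5403 mV.
V_B = V_A × 0.3282 = 0.1774 mV.

V_B ≈ 0.177 mV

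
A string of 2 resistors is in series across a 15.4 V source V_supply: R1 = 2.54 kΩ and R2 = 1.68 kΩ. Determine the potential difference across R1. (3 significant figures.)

V ≈ 9.27 V

Series total: ΣR = 2.54 + 1.68 = 4.220 kΩ.
V = V_supply · R/ΣR = 15.4 × 0.6019 = 9.269 V.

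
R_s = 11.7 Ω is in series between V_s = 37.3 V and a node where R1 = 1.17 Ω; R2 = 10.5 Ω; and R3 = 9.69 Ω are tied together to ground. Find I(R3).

I ≈ 0.289 A

Parallel bank: R_p = 1/(1/1.17 + 1/10.5 + 1/9.69) = 0.9495 Ω.
V_A = 37.3 × 0.9495/12.65 = 2.800 V.
Branch current I = V_A/R3 = 2.800/9.69 = 0.2890 A.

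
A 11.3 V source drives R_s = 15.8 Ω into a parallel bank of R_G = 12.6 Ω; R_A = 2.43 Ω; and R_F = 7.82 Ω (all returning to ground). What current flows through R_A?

I ≈ 0.432 A

Parallel bank: R_p = 1/(1/12.6 + 1/2.43 + 1/7.82) = 1.616 Ω.
Node voltage V_A = V_DC · R_p/(R_s + R_p) = 11.3 × 0.09279 = 1.049 V.
I(R_A) = V_A / R_A = 1.049/2.43 = 0.4315 A.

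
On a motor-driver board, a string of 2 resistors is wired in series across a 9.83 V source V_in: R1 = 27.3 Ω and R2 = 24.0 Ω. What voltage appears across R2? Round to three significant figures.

ΣR = 27.3 + 24.0 = 51.30 Ω.
By the voltage-divider rule, V = 9.83 × 24.00/51.30 = 4.599 V.

V ≈ 4.60 V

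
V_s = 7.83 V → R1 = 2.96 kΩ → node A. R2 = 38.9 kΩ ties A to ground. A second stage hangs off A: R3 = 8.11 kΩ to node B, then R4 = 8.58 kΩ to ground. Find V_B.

Looking into the second stage from A: R3 + R4 = 16.69 kΩ appears in parallel with R2.
Effective lower resistance at A: R2 ‖ 16.69 = 11.68 kΩ.
V_A = 7.83 × 11.68/(2.96 + 11.68) = 6.247 V.
Then the unloaded second divider: V_B = V_A × R4/(R3+R4) = 6.247 × 0.5141 = 3.211 V.

V_B ≈ 3.21 V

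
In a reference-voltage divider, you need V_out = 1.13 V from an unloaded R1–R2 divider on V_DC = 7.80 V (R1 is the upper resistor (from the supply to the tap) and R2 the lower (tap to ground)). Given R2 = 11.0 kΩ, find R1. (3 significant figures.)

Required fraction k = V_out/V_DC = 0.1449.
So R1 = R2 · (V_DC/V_out − 1) = 11.0 × (7.80/1.13 − 1) = 11.0 × 5.903 = 64.93 kΩ.

R1 ≈ 64.9 kΩ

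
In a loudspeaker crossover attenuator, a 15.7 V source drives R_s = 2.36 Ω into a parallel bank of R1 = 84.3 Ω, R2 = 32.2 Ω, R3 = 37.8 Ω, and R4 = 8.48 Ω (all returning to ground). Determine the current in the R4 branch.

I ≈ 1.28 A

Combine the parallel branches: R_p = (1/84.3 + 1/32.2 + 1/37.8 + 1/8.48)⁻¹ = 5.339 Ω.
Node voltage V_A = V_DC · R_p/(R_s + R_p) = 15.7 × 0.6935 = 10.89 V.
I(R4) = V_A / R4 = 10.89/8.48 = 1.284 A.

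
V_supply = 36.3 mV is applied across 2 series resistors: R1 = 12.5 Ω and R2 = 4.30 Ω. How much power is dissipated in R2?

P ≈ 20.1 µW

ΣR = 16.80 Ω → I = 36.3/16.80 = 2.161 mA.
V(R2) = I·R = 9.291 mV; P = V·I = 9.291 × 2.161 = 20.08 µW.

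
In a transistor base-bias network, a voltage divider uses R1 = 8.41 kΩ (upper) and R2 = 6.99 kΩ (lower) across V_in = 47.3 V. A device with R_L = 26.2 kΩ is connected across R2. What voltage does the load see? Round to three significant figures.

The load sits in parallel with R2, giving an effective lower resistance R2' = R2·R_L/(R2+R_L) = 5.518 kΩ.
Voltage divider with the loaded lower leg: V_out = 47.3 × 5.518/(8.41 + 5.518) = 47.3 × 0.3962 = 18.74 V.

V_out ≈ 18.7 V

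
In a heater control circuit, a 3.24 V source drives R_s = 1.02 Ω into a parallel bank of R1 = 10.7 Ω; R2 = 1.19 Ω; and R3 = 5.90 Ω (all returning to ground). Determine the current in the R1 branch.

Combine the parallel branches: R_p = (1/10.7 + 1/1.19 + 1/5.90)⁻¹ = 0.9064 Ω.
Node voltage V_A = V_s · R_p/(R_s + R_p) = 3.24 × 0.4705 = 1.524 V.
I(R1) = V_A / R1 = 1.524/10.7 = 0.1425 A.

I ≈ 0.142 A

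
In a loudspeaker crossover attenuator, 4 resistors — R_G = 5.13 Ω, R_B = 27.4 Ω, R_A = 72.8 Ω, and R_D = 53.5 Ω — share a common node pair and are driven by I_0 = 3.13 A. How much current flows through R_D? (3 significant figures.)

I ≈ 0.222 A

ΣG = 1/5.13 + 1/27.4 + 1/72.8 + 1/53.5 = 0.2639.
By the current-divider rule, I = I_0 · G_k/ΣG = 3.13 × 0.07084 = 0.2217 A.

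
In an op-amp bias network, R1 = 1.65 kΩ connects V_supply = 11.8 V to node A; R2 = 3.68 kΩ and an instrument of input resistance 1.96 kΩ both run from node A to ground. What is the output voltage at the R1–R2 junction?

V_out ≈ 5.15 V

The load sits in parallel with R2, giving an effective lower resistance R2' = R2·R_L/(R2+R_L) = 1.279 kΩ.
Then V_out = V_supply · R2'/(R1 + R2') = 11.8 × 1.279/2.929 = 5.152 V.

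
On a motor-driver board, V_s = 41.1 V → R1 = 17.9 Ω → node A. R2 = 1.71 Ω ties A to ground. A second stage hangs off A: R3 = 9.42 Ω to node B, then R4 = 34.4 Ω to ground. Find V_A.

Node A sees R2 in parallel with the series input of stage 2, R3 + R4 = 43.82 Ω.
R2 ‖ (R3+R4) = 1.646 Ω.
V_A = 41.1 × 1.646/(17.9 + 1.646) = 3.461 V.

V_A ≈ 3.46 V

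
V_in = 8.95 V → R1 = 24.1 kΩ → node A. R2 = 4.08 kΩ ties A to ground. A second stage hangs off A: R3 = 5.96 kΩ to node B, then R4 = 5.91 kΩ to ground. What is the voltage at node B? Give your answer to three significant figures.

V_B ≈ 0.499 V

The second stage (R3 + R4 = 11.87 kΩ) loads node A in parallel with R2.
Effective lower resistance at A: R2 ‖ 11.87 = 3.036 kΩ.
So V_A = 8.95 × 0.1119 = 1.001 V.
V_B = V_A × 0.4979 = 0.4986 V.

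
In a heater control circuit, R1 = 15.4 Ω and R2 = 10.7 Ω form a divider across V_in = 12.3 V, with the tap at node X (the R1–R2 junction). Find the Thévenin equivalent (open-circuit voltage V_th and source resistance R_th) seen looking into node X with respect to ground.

V_th is the unloaded tap voltage: V_in · R2/(R1+R2) = 12.3 × 0.4100 = 5.043 V.
With V_in suppressed (replaced by a short), R_th = R1 ‖ R2 = (15.40 × 10.7)/(15.40 + 10.7) = 6.313 Ω.

V_th ≈ 5.04 V, R_th ≈ 6.31 Ω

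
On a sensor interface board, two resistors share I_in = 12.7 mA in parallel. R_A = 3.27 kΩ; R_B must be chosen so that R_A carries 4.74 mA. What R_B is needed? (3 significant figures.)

R_B ≈ 1.95 kΩ

In a two-way split, I_A/I_in = R_B/(R_A + R_B).
4.74/12.7 = R_B/(R_A + R_B) → R_B = R_A · (0.3732)/(1 − 0.3732) = 3.27 × 0.5955 = 1.947 kΩ.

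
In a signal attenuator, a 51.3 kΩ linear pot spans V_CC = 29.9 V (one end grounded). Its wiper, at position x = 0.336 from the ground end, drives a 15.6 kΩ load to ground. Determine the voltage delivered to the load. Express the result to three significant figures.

V_out ≈ 5.79 V

Lower segment x·R_p = 17.24 kΩ; upper segment (1−x)·R_p = 34.06 kΩ.
Lower segment in parallel with the load: 17.24 ‖ 15.6 = 8.189 kΩ.
V_out = 29.9 × 8.189/(34.06 + 8.189) = 5.795 V.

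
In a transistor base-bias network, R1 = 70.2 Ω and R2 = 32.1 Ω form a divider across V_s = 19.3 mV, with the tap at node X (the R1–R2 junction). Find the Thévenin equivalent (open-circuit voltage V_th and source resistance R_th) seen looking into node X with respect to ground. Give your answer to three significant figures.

V_th ≈ 6.06 mV, R_th ≈ 22.0 Ω

V_th is the unloaded tap voltage: V_s · R2/(R1+R2) = 19.3 × 0.3138 = 6.056 mV.
With V_s suppressed (replaced by a short), R_th = R1 ‖ R2 = (70.20 × 32.1)/(70.20 + 32.1) = 22.03 Ω.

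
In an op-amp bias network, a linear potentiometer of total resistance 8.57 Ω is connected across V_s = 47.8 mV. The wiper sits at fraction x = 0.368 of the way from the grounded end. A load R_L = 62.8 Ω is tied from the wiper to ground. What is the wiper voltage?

V_out ≈ 17.0 mV

Lower segment x·R_p = 3.154 Ω; upper segment (1−x)·R_p = 5.416 Ω.
Lower segment in parallel with the load: 3.154 ‖ 62.8 = 3.003 Ω.
V_out = 47.8 × 3.003/(5.416 + 3.003) = 17.05 mV.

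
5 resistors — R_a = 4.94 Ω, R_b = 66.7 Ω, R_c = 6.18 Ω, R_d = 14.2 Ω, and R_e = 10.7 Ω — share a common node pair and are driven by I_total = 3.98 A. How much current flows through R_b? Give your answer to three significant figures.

Total conductance ΣG = 1/4.94 + 1/66.7 + 1/6.18 + 1/14.2 + 1/10.7 = 0.5431 (units of 1/Ω).
R_b takes the fraction G_k/ΣG = 0.01499/0.5431 = 0.02760, so I = 3.98 × 0.02760 = 0.1099 A.

I ≈ 0.110 A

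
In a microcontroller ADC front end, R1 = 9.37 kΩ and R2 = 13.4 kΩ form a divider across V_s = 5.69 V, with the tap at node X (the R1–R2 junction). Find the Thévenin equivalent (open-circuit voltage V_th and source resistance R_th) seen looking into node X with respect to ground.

V_th ≈ 3.35 V, R_th ≈ 5.51 kΩ

Open-circuit (no load on X): V_th = V_s · R2/(R1 + R2) = 5.69 × 13.4/(9.370 + 13.4) = 3.349 V.
Zeroing V_s shorts the top of R1 to ground, so R_th = R1 ‖ R2 = 5.514 kΩ.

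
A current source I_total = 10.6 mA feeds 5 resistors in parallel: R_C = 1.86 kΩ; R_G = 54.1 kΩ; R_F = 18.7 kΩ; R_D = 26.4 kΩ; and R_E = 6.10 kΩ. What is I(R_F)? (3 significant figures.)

I ≈ 0.699 mA

Conductances: ΣG = 1/1.86 + 1/54.1 + 1/18.7 + 1/26.4 + 1/6.10 = 0.8114 (1/kΩ).
Current divider: I(R_F) = I_total · G_k/ΣG = 10.6 × (0.05348/0.8114) = 10.6 × 0.06591 = 0.6986 mA.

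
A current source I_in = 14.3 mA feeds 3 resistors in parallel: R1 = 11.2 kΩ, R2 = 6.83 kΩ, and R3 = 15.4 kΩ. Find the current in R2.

Total conductance ΣG = 1/11.2 + 1/6.83 + 1/15.4 = 0.3006 (units of 1/kΩ).
Current divider: I(R2) = I_in · G_k/ΣG = 14.3 × (0.1464/0.3006) = 14.3 × 0.4870 = 6.964 mA.

I ≈ 6.96 mA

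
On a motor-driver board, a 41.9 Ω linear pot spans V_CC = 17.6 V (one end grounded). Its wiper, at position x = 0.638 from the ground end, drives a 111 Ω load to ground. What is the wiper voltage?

The pot divides into 15.17 Ω above the wiper and 26.73 Ω below.
Lower segment in parallel with the load: 26.73 ‖ 111 = 21.54 Ω.
Then V_out = V_CC · 21.54/(15.17 + 21.54) = 10.33 V.

V_out ≈ 10.3 V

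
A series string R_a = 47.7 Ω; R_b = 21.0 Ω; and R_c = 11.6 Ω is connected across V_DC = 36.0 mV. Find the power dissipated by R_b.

Series current I = V_DC/ΣR = 36.0/80.30 = 0.4483 mA.
P(R_b) = I²·R_b = (0.4483)² × 21.0 = 4.221 µW.

P ≈ 4.22 µW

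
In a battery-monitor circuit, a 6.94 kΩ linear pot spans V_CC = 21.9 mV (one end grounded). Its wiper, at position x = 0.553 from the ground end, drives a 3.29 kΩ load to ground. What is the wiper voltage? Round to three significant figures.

V_out ≈ 7.96 mV

Lower segment x·R_p = 3.838 kΩ; upper segment (1−x)·R_p = 3.102 kΩ.
Lower segment in parallel with the load: 3.838 ‖ 3.29 = 1.771 kΩ.
Then V_out = V_CC · 1.771/(3.102 + 1.771) = 7.960 mV.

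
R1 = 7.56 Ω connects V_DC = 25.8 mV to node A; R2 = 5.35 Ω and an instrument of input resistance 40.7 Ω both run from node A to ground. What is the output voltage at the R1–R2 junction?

V_out ≈ 9.93 mV

The load sits in parallel with R2, giving an effective lower resistance R2' = R2·R_L/(R2+R_L) = 4.728 Ω.
Voltage divider with the loaded lower leg: V_out = 25.8 × 4.728/(7.56 + 4.728) = 25.8 × 0.3848 = 9.928 mV.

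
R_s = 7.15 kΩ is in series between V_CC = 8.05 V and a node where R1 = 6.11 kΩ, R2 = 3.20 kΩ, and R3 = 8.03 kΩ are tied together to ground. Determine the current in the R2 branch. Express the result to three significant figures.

I ≈ 0.475 mA

Equivalent of the parallel group: R_p = 1.665 kΩ.
Node voltage V_A = V_CC · R_p/(R_s + R_p) = 8.05 × 0.1889 = 1.520 V.
I(R2) = V_A / R2 = 1.520/3.20 = 0.4751 mA.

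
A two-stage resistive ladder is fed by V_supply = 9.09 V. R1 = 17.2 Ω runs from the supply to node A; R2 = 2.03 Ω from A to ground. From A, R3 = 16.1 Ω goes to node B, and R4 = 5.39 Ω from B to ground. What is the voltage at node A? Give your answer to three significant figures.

V_A ≈ 0.885 V

Node A sees R2 in parallel with the series input of stage 2, R3 + R4 = 21.49 Ω.
R2 ‖ (R3+R4) = 1.855 Ω.
So V_A = 9.09 × 0.09734 = 0.8848 V.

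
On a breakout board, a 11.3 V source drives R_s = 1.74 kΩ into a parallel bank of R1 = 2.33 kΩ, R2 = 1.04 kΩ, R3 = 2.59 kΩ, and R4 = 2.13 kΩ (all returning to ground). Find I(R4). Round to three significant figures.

I ≈ 1.08 mA

Combine the parallel branches: R_p = (1/2.33 + 1/1.04 + 1/2.59 + 1/2.13)⁻¹ = 0.4452 kΩ.
V_A by voltage divider: V_A = 11.3 × 0.4452/(1.74 + 0.4452) = 2.302 V.
I(R4) = V_A / R4 = 2.302/2.13 = 1.081 mA.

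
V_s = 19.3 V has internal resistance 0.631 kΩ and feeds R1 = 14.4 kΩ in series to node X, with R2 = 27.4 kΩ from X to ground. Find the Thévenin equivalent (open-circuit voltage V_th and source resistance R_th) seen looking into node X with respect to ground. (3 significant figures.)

R1' = 0.631 + 14.4 = 15.03 kΩ (source resistance + R1).
V_th is the unloaded tap voltage: V_s · R2/(R1'+R2) = 19.3 × 0.6458 = 12.46 V.
Zeroing V_s shorts the top of R1' to ground, so R_th = R1' ‖ R2 = 9.706 kΩ.

V_th ≈ 12.5 V, R_th ≈ 9.71 kΩ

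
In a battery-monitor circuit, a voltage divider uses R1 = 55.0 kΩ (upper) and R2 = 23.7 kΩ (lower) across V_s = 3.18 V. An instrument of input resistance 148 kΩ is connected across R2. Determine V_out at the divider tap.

V_out ≈ 0.861 V

The load sits in parallel with R2, giving an effective lower resistance R2' = R2·R_L/(R2+R_L) = 20.43 kΩ.
Voltage divider with the loaded lower leg: V_out = 3.18 × 20.43/(55.0 + 20.43) = 3.18 × 0.2708 = 0.8613 V.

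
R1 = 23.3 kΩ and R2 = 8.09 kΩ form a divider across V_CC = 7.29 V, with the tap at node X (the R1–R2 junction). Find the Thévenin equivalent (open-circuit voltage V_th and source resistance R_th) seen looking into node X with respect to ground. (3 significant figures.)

With X open, the divider is unloaded: V_th = 7.29 × 8.09/31.39 = 1.879 V.
Looking into X with the source shorted: R_th = R1·R2/(R1+R2) = 23.30 × 8.09/31.39 = 6.005 kΩ.

V_th ≈ 1.88 V, R_th ≈ 6.01 kΩ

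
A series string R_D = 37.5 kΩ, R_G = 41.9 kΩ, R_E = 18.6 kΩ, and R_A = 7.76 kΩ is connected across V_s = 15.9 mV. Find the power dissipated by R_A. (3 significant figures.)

P ≈ 0.175 nW

The common current is I = 15.9/105.8 = 0.1503 µA.
P(R_A) = I²·R_A = (0.1503)² × 7.76 = 0.1754 nW.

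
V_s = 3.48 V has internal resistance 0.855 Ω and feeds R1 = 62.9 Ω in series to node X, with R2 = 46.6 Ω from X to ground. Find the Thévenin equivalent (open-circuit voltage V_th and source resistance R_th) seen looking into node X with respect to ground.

R1' = 0.855 + 62.9 = 63.75 Ω (source resistance + R1).
With X open, the divider is unloaded: V_th = 3.48 × 46.6/110.4 = 1.470 V.
Zeroing V_s shorts the top of R1' to ground, so R_th = R1' ‖ R2 = 26.92 Ω.

V_th ≈ 1.47 V, R_th ≈ 26.9 Ω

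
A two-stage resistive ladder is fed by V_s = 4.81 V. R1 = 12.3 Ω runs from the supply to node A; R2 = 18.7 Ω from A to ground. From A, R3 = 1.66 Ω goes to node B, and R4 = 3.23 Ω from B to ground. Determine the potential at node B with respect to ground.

V_B ≈ 0.761 V

Node A sees R2 in parallel with the series input of stage 2, R3 + R4 = 4.890 Ω.
Effective lower resistance at A: R2 ‖ 4.890 = 3.876 Ω.
V_A = 4.81 × 3.876/(12.3 + 3.876) = 1.153 V.
V_B = V_A × 0.6605 = 0.7613 V.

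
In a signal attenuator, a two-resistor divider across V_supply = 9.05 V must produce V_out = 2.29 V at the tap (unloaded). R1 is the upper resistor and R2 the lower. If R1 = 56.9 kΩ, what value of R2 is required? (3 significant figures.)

Required fraction k = V_out/V_supply = 0.2530.
Rearranging, R2 = R1·k/(1−k) = 56.9 × 0.3388 = 19.28 kΩ.

R2 ≈ 19.3 kΩ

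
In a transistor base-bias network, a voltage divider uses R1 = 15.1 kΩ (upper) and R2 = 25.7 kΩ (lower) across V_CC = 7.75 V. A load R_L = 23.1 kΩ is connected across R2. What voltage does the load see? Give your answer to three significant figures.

First combine the lower leg with the load: R2 ‖ R_L = 12.17 kΩ.
Then V_out = V_CC · R2'/(R1 + R2') = 7.75 × 12.17/27.27 = 3.458 V.

V_out ≈ 3.46 V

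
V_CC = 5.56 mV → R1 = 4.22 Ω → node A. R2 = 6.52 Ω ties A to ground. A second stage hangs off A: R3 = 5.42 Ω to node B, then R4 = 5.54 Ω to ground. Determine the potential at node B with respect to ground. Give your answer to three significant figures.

V_B ≈ 1.38 mV

Looking into the second stage from A: R3 + R4 = 10.96 Ω appears in parallel with R2.
Effective lower resistance at A: R2 ‖ 10.96 = 4.088 Ω.
So V_A = 5.56 × 0.4921 = 2.736 mV.
Stage 2 is unloaded, so V_B = V_A · R4/(R3+R4) = 2.736 × 5.54/10.96 = 1.383 mV.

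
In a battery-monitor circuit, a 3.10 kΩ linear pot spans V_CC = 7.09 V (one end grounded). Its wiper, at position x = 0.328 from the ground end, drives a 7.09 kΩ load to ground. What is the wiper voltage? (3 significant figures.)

V_out ≈ 2.12 V

Lower segment x·R_p = 1.017 kΩ; upper segment (1−x)·R_p = 2.083 kΩ.
Lower segment in parallel with the load: 1.017 ‖ 7.09 = 0.8893 kΩ.
V_out = 7.09 × 0.8893/(2.083 + 0.8893) = 2.121 V.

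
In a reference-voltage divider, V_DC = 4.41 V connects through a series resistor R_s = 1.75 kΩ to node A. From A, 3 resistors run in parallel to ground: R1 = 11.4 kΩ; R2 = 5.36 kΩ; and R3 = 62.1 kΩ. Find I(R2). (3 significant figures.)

Equivalent of the parallel group: R_p = 3.444 kΩ.
Node voltage V_A = V_DC · R_p/(R_s + R_p) = 4.41 × 0.6631 = 2.924 V.
Branch current I = V_A/R2 = 2.924/5.36 = 0.5455 mA.

I ≈ 0.546 mA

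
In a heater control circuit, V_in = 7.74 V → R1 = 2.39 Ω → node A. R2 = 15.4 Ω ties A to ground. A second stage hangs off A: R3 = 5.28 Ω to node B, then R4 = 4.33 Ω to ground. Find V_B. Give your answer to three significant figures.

Node A sees R2 in parallel with the series input of stage 2, R3 + R4 = 9.610 Ω.
Effective lower resistance at A: R2 ‖ 9.610 = 5.917 Ω.
V_A = 7.74 × 5.917/(2.39 + 5.917) = 5.513 V.
Stage 2 is unloaded, so V_B = V_A · R4/(R3+R4) = 5.513 × 4.33/9.610 = 2.484 V.

V_B ≈ 2.48 V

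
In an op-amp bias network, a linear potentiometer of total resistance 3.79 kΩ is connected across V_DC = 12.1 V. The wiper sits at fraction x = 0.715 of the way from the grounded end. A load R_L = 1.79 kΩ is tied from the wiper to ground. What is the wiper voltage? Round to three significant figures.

V_out ≈ 6.04 V

Split the track: R_lower = x·R_p = 2.710 kΩ, R_upper = (1−x)·R_p = 1.080 kΩ.
R_L loads the lower segment: effective lower R = 1.078 kΩ.
Then V_out = V_DC · 1.078/(1.080 + 1.078) = 6.044 V.
(Unloaded: V_out = x·V_DC = 8.65 V.)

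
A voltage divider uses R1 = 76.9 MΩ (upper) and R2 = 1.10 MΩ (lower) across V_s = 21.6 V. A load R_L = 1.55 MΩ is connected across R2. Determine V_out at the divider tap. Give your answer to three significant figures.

V_out ≈ 0.179 V

The load sits in parallel with R2, giving an effective lower resistance R2' = R2·R_L/(R2+R_L) = 0.6434 MΩ.
Then V_out = V_s · R2'/(R1 + R2') = 21.6 × 0.6434/77.54 = 0.1792 V.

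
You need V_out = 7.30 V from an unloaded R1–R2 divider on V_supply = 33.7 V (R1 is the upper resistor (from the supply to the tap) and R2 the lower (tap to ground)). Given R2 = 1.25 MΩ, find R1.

R1 ≈ 4.52 MΩ

V_out/V_supply = R2/(R1+R2) = 0.2166.
So R1 = R2 · (V_supply/V_out − 1) = 1.25 × (33.7/7.30 − 1) = 1.25 × 3.616 = 4.521 MΩ.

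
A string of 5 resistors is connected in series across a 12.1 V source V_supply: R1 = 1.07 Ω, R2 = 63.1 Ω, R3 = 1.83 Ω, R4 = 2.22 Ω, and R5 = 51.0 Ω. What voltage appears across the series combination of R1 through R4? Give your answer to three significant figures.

ΣR = 1.07 + 63.1 + 1.83 + 2.22 + 51.0 = 119.2 Ω.
R_{R1..R4} = 1.07 + 63.1 + 1.83 + 2.22 = 68.22 Ω.
By the voltage-divider rule, V = 12.1 × 68.22/119.2 = 6.924 V.

V ≈ 6.92 V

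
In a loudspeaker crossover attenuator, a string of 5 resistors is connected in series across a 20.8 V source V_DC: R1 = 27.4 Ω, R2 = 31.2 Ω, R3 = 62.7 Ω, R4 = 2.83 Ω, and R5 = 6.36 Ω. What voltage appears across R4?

V ≈ 0.451 V

ΣR = 27.4 + 31.2 + 62.7 + 2.83 + 6.36 = 130.5 Ω.
Voltage divider: V = V_DC · (2.830 / 130.5) = 20.8 × 0.02169 = 0.4511 V.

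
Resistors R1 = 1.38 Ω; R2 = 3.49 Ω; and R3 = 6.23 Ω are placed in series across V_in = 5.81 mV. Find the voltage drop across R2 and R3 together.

Total series resistance ΣR = 1.38 + 3.49 + 6.23 = 11.10 Ω.
R_{R2..R3} = 3.49 + 6.23 = 9.720 Ω.
V = V_in · R/ΣR = 5.81 × 0.8757 = 5.088 mV.

V ≈ 5.09 mV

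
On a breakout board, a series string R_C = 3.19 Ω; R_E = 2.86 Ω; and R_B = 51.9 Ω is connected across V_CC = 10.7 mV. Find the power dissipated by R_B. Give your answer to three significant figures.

P ≈ 1.77 µW

Series current I = V_CC/ΣR = 10.7/57.95 = 0.1846 mA.
V(R_B) = I·R = 9.583 mV; P = V·I = 9.583 × 0.1846 = 1.769 µW.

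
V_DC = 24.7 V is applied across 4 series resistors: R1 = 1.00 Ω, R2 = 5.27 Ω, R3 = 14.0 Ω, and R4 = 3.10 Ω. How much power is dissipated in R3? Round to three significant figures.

The common current is I = 24.7/23.37 = 1.057 A.
V(R3) = I·R = 14.80 V; P = V·I = 14.80 × 1.057 = 15.64 W.

P ≈ 15.6 W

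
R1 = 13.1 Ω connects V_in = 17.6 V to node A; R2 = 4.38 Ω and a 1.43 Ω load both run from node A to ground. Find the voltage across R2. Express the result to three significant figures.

R2 ‖ R_L = (4.38 × 1.43)/(4.38 + 1.43) = 1.078 Ω.
Now apply the divider: V_out = 17.6 × 0.07604 = 1.338 V.
(Unloaded it would be 4.41 V; the load pulls it down.)

V_out ≈ 1.34 V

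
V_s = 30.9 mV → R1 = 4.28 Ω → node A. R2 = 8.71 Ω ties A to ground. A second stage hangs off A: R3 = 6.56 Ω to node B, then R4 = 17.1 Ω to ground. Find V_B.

The second stage (R3 + R4 = 23.66 Ω) loads node A in parallel with R2.
Effective lower resistance at A: R2 ‖ 23.66 = 6.366 Ω.
V_A = 30.9 × 6.366/(4.28 + 6.366) = 18.48 mV.
V_B = V_A × 0.7227 = 13.35 mV.

V_B ≈ 13.4 mV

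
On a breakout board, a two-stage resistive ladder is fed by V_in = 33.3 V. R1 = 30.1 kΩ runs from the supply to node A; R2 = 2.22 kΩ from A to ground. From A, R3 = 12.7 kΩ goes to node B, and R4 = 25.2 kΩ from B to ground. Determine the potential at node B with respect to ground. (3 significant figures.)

Node A sees R2 in parallel with the series input of stage 2, R3 + R4 = 37.90 kΩ.
R2 ‖ (R3+R4) = 2.097 kΩ.
First divider: V_A = V_in · 2.097/(30.1 + 2.097) = 2.169 V.
Then the unloaded second divider: V_B = V_A × R4/(R3+R4) = 2.169 × 0.6649 = 1.442 V.

V_B ≈ 1.44 V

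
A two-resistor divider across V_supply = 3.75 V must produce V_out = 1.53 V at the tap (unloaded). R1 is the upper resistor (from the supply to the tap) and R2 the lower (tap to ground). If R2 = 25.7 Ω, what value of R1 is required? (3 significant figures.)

R1 ≈ 37.3 Ω

V_out/V_supply = R2/(R1+R2) = 0.4080.
Rearranging, R1 = R2·(1−k)/k = 25.7 × 1.451 = 37.29 Ω.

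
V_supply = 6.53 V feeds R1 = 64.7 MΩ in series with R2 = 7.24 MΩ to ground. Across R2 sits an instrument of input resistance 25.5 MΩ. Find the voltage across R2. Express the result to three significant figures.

V_out ≈ 0.524 V

First combine the lower leg with the load: R2 ‖ R_L = 5.639 MΩ.
Voltage divider with the loaded lower leg: V_out = 6.53 × 5.639/(64.7 + 5.639) = 6.53 × 0.08017 = 0.5235 V.
(Unloaded it would be 0.657 V; the load pulls it down.)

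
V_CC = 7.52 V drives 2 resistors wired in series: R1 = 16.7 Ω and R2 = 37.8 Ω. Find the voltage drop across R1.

Total series resistance ΣR = 16.7 + 37.8 = 54.50 Ω.
By the voltage-divider rule, V = 7.52 × 16.70/54.50 = 2.304 V.

V ≈ 2.30 V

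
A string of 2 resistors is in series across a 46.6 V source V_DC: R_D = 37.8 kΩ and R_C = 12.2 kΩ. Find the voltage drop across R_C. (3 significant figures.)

V ≈ 11.4 V

Series total: ΣR = 37.8 + 12.2 = 50.00 kΩ.
By the voltage-divider rule, V = 46.6 × 12.20/50.00 = 11.37 V.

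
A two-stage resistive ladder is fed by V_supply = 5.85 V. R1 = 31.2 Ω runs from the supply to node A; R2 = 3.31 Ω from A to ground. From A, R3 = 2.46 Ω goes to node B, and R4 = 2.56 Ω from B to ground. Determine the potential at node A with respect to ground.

Node A sees R2 in parallel with the series input of stage 2, R3 + R4 = 5.020 Ω.
Effective lower resistance at A: R2 ‖ 5.020 = 1.995 Ω.
V_A = 5.85 × 1.995/(31.2 + 1.995) = 0.3515 V.

V_A ≈ 0.352 V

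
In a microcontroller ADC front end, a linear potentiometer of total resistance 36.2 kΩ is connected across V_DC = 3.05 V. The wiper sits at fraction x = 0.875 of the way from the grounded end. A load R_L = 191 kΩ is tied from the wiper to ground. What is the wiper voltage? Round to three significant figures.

The pot divides into 4.525 kΩ above the wiper and 31.68 kΩ below.
(x·R_p) ‖ R_L = 27.17 kΩ.
Then V_out = V_DC · 27.17/(4.525 + 27.17) = 2.615 V.
(Unloaded: V_out = x·V_DC = 2.67 V.)

V_out ≈ 2.61 V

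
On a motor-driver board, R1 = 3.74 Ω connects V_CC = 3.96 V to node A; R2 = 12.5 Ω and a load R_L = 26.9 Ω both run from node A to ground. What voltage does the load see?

First combine the lower leg with the load: R2 ‖ R_L = 8.534 Ω.
Voltage divider with the loaded lower leg: V_out = 3.96 × 8.534/(3.74 + 8.534) = 3.96 × 0.6953 = 2.753 V.

V_out ≈ 2.75 V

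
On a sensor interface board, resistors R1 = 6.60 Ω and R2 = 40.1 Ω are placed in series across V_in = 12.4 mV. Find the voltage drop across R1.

V ≈ 1.75 mV

ΣR = 6.60 + 40.1 = 46.70 Ω.
By the voltage-divider rule, V = 12.4 × 6.600/46.70 = 1.752 mV.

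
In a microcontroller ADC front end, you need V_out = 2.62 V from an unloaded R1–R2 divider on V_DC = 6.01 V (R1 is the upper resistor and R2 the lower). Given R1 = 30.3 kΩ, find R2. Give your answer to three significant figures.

V_out/V_DC = R2/(R1+R2) = 0.4359.
Rearranging, R2 = R1·k/(1−k) = 30.3 × 0.7729 = 23.42 kΩ.

R2 ≈ 23.4 kΩ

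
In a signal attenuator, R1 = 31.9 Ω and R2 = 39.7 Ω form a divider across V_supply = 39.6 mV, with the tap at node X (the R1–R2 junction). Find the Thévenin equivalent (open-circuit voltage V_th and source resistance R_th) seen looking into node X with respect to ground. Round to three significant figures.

V_th ≈ 22.0 mV, R_th ≈ 17.7 Ω

V_th is the unloaded tap voltage: V_supply · R2/(R1+R2) = 39.6 × 0.5545 = 21.96 mV.
With V_supply suppressed (replaced by a short), R_th = R1 ‖ R2 = (31.90 × 39.7)/(31.90 + 39.7) = 17.69 Ω.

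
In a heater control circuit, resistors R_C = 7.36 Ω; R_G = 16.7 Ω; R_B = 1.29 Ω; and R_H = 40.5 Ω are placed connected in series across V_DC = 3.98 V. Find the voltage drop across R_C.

V ≈ 0.445 V

Total series resistance ΣR = 7.36 + 16.7 + 1.29 + 40.5 = 65.85 Ω.
By the voltage-divider rule, V = 3.98 × 7.360/65.85 = 0.4448 V.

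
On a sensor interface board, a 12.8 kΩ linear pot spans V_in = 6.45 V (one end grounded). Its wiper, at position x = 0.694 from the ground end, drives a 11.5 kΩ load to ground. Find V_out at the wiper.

V_out ≈ 3.62 V

Lower segment x·R_p = 8.883 kΩ; upper segment (1−x)·R_p = 3.917 kΩ.
Lower segment in parallel with the load: 8.883 ‖ 11.5 = 5.012 kΩ.
Loaded-divider output: V_out = 6.45 × 0.5613 = 3.621 V.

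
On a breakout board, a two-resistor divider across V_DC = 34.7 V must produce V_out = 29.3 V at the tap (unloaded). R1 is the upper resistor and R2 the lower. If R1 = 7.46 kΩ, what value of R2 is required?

The divider ratio is R2/(R1+R2) = 29.3/34.7 = 0.8444.
So R2 = R1 · V_out/(V_DC − V_out) = 7.46 × 29.3/(34.7 − 29.3) = 7.46 × 5.426 = 40.48 kΩ.

R2 ≈ 40.5 kΩ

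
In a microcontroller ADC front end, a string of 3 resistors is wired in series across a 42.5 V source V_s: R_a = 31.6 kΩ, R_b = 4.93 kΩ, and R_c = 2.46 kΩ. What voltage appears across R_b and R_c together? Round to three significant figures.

V ≈ 8.06 V

ΣR = 31.6 + 4.93 + 2.46 = 38.99 kΩ.
R_{R_b..R_c} = 4.93 + 2.46 = 7.390 kΩ.
By the voltage-divider rule, V = 42.5 × 7.390/38.99 = 8.055 V.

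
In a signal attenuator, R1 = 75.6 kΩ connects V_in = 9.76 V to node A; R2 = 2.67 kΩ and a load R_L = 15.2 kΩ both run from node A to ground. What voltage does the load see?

V_out ≈ 0.285 V

The load sits in parallel with R2, giving an effective lower resistance R2' = R2·R_L/(R2+R_L) = 2.271 kΩ.
Then V_out = V_in · R2'/(R1 + R2') = 9.76 × 2.271/77.87 = 0.2846 V.
(Unloaded it would be 0.333 V; the load pulls it down.)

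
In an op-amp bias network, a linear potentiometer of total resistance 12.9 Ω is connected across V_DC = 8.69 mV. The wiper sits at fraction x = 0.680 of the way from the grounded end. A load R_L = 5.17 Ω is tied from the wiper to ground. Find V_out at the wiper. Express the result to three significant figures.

V_out ≈ 3.83 mV

Lower segment x·R_p = 8.772 Ω; upper segment (1−x)·R_p = 4.128 Ω.
(x·R_p) ‖ R_L = 3.253 Ω.
Then V_out = V_DC · 3.253/(4.128 + 3.253) = 3.830 mV.
(Unloaded: V_out = x·V_DC = 5.91 mV.)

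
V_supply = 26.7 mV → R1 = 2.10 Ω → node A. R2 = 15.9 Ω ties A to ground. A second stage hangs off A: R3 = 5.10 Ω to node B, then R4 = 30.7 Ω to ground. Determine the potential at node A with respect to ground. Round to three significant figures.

Node A sees R2 in parallel with the series input of stage 2, R3 + R4 = 35.80 Ω.
R2 ‖ (R3+R4) = 11.01 Ω.
First divider: V_A = V_supply · 11.01/(2.10 + 11.01) = 22.42 mV.

V_A ≈ 22.4 mV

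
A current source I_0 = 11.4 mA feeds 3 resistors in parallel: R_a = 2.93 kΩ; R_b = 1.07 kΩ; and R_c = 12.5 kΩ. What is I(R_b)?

I ≈ 7.86 mA

Total conductance ΣG = 1/2.93 + 1/1.07 + 1/12.5 = 1.356 (units of 1/kΩ).
By the current-divider rule, I = I_0 · G_k/ΣG = 11.4 × 0.6893 = 7.858 mA.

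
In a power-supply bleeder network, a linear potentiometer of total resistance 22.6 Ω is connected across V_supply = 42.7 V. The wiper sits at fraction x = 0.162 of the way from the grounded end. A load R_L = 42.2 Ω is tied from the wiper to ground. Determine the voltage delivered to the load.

Split the track: R_lower = x·R_p = 3.661 Ω, R_upper = (1−x)·R_p = 18.94 Ω.
(x·R_p) ‖ R_L = 3.369 Ω.
V_out = 42.7 × 3.369/(18.94 + 3.369) = 6.449 V.

V_out ≈ 6.45 V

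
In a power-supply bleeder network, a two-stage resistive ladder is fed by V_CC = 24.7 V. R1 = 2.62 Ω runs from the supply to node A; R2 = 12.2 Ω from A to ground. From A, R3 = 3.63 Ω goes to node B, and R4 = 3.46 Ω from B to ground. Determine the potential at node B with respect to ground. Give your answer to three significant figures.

Node A sees R2 in parallel with the series input of stage 2, R3 + R4 = 7.090 Ω.
Effective lower resistance at A: R2 ‖ 7.090 = 4.484 Ω.
First divider: V_A = V_CC · 4.484/(2.62 + 4.484) = 15.59 V.
Stage 2 is unloaded, so V_B = V_A · R4/(R3+R4) = 15.59 × 3.46/7.090 = 7.608 V.

V_B ≈ 7.61 V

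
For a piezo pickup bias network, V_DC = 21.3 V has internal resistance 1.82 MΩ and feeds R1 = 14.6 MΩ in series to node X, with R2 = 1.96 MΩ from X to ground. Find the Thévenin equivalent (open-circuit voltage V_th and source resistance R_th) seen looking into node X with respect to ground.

R1' = 1.82 + 14.6 = 16.42 MΩ (source resistance + R1).
With X open, the divider is unloaded: V_th = 21.3 × 1.96/18.38 = 2.271 V.
Looking into X with the source shorted: R_th = R1'·R2/(R1'+R2) = 16.42 × 1.96/18.38 = 1.751 MΩ.

V_th ≈ 2.27 V, R_th ≈ 1.75 MΩ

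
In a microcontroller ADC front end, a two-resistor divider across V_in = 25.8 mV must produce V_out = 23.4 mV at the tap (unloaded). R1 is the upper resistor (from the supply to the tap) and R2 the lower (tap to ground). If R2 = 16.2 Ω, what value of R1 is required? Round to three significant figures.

The divider ratio is R2/(R1+R2) = 23.4/25.8 = 0.9070.
So R1 = R2 · (V_in/V_out − 1) = 16.2 × (25.8/23.4 − 1) = 16.2 × 0.1026 = 1.662 Ω.

R1 ≈ 1.66 Ω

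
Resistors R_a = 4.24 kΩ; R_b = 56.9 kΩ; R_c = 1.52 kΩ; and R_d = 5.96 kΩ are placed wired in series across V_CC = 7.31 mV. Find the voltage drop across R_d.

V ≈ 0.635 mV

Series total: ΣR = 4.24 + 56.9 + 1.52 + 5.96 = 68.62 kΩ.
By the voltage-divider rule, V = 7.31 × 5.960/68.62 = 0.6349 mV.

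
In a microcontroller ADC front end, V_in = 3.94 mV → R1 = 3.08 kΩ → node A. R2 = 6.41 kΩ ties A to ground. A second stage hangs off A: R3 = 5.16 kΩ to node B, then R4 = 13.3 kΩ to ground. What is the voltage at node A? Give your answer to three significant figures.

Node A sees R2 in parallel with the series input of stage 2, R3 + R4 = 18.46 kΩ.
R2 ‖ (R3+R4) = 4.758 kΩ.
V_A = 3.94 × 4.758/(3.08 + 4.758) = 2.392 mV.

V_A ≈ 2.39 mV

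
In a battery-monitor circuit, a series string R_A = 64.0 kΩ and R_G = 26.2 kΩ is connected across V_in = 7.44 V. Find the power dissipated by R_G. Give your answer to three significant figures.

P ≈ 0.178 mW

ΣR = 90.20 kΩ → I = 7.44/90.20 = 0.08248 mA.
P(R_G) = I²·R_G = (0.08248)² × 26.2 = 0.1783 mW.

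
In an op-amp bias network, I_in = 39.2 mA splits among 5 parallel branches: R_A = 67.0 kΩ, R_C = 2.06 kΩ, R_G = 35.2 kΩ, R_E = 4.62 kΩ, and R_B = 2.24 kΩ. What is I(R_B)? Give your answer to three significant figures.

ΣG = 1/67.0 + 1/2.06 + 1/35.2 + 1/4.62 + 1/2.24 = 1.192.
R_B takes the fraction G_k/ΣG = 0.4464/1.192 = 0.3746, so I = 39.2 × 0.3746 = 14.69 mA.

I ≈ 14.7 mA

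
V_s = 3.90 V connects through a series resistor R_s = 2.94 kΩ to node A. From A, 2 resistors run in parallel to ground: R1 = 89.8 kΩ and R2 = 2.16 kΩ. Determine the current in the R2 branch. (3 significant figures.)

Equivalent of the parallel group: R_p = 2.109 kΩ.
V_A by voltage divider: V_A = 3.90 × 2.109/(2.94 + 2.109) = 1.629 V.
Branch current I = V_A/R2 = 1.629/2.16 = 0.7542 mA.

I ≈ 0.754 mA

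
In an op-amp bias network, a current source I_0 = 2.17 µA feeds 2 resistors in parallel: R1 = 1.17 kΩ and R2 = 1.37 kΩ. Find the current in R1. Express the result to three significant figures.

For two parallel branches, I_k = I_0 · (other R)/(sum of R).
I(R1) = 2.17 × 1.37/(1.17 + 1.37) = 2.17 × 0.5394 = 1.170 µA.

I ≈ 1.17 µA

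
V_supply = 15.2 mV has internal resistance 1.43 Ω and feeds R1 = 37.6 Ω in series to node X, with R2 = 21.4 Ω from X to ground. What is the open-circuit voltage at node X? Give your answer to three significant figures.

V_th ≈ 5.38 mV

R1' = 1.43 + 37.6 = 39.03 Ω (source resistance + R1).
V_th is the unloaded tap voltage: V_supply · R2/(R1'+R2) = 15.2 × 0.3541 = 5.383 mV.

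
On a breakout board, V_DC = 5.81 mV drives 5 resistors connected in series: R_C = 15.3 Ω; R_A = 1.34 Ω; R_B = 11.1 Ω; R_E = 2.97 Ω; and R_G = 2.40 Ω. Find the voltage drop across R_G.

Series total: ΣR = 15.3 + 1.34 + 11.1 + 2.97 + 2.40 = 33.11 Ω.
By the voltage-divider rule, V = 5.81 × 2.400/33.11 = 0.4211 mV.

V ≈ 0.421 mV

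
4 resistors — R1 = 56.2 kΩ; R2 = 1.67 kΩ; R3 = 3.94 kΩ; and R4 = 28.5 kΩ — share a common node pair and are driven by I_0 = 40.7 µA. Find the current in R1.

I ≈ 0.800 µA

ΣG = 1/56.2 + 1/1.67 + 1/3.94 + 1/28.5 = 0.9055.
R1 takes the fraction G_k/ΣG = 0.01779/0.9055 = 0.01965, so I = 40.7 × 0.01965 = 0.7998 µA.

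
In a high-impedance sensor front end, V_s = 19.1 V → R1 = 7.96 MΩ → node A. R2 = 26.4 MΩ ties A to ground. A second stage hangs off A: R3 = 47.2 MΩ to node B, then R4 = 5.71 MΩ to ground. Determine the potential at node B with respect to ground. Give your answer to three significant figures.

V_B ≈ 1.42 V

The second stage (R3 + R4 = 52.91 MΩ) loads node A in parallel with R2.
R2 ‖ (R3+R4) = 17.61 MΩ.
So V_A = 19.1 × 0.6887 = 13.15 V.
Then the unloaded second divider: V_B = V_A × R4/(R3+R4) = 13.15 × 0.1079 = 1.420 V.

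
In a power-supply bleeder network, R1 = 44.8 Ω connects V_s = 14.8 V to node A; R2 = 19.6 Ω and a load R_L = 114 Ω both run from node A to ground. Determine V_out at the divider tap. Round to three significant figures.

The load sits in parallel with R2, giving an effective lower resistance R2' = R2·R_L/(R2+R_L) = 16.72 Ω.
Voltage divider with the loaded lower leg: V_out = 14.8 × 16.72/(44.8 + 16.72) = 14.8 × 0.2718 = 4.023 V.
(Unloaded it would be 4.50 V; the load pulls it down.)

V_out ≈ 4.02 V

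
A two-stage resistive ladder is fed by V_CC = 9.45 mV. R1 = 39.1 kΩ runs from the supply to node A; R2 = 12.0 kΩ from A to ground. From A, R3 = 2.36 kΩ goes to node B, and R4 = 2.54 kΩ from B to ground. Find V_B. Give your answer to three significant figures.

Node A sees R2 in parallel with the series input of stage 2, R3 + R4 = 4.900 kΩ.
Effective lower resistance at A: R2 ‖ 4.900 = 3.479 kΩ.
So V_A = 9.45 × 0.08171 = 0.7722 mV.
V_B = V_A × 0.5184 = 0.4003 mV.

V_B ≈ 0.400 mV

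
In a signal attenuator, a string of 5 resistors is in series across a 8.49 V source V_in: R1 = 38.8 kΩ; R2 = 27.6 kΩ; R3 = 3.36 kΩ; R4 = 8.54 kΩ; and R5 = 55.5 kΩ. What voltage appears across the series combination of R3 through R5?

Series total: ΣR = 38.8 + 27.6 + 3.36 + 8.54 + 55.5 = 133.8 kΩ.
R_{R3..R5} = 3.36 + 8.54 + 55.5 = 67.40 kΩ.
By the voltage-divider rule, V = 8.49 × 67.40/133.8 = 4.277 V.

V ≈ 4.28 V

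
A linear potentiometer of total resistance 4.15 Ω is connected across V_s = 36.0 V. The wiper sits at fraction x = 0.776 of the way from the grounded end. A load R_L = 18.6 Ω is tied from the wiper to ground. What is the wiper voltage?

Split the track: R_lower = x·R_p = 3.220 Ω, R_upper = (1−x)·R_p = 0.9296 Ω.
Lower segment in parallel with the load: 3.220 ‖ 18.6 = 2.745 Ω.
Loaded-divider output: V_out = 36.0 × 0.7470 = 26.89 V.

V_out ≈ 26.9 V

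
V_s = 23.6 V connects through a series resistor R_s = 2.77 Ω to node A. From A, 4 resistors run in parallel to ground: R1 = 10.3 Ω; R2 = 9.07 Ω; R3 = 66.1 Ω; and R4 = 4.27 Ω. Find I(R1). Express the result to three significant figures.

Parallel bank: R_p = 1/(1/10.3 + 1/9.07 + 1/66.1 + 1/4.27) = 2.190 Ω.
V_A by voltage divider: V_A = 23.6 × 2.190/(2.77 + 2.190) = 10.42 V.
Branch current I = V_A/R1 = 10.42/10.3 = 1.012 A.

I ≈ 1.01 A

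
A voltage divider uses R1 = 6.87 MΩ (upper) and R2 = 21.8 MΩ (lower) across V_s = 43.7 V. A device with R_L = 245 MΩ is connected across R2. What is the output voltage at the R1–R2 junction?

R2 ‖ R_L = (21.8 × 245)/(21.8 + 245) = 20.02 MΩ.
Now apply the divider: V_out = 43.7 × 0.7445 = 32.53 V.

V_out ≈ 32.5 V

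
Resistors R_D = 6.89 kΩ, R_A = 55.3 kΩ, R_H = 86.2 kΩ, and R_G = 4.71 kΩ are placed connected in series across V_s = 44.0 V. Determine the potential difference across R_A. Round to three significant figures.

Total series resistance ΣR = 6.89 + 55.3 + 86.2 + 4.71 = 153.1 kΩ.
Voltage divider: V = V_s · (55.30 / 153.1) = 44.0 × 0.3612 = 15.89 V.

V ≈ 15.9 V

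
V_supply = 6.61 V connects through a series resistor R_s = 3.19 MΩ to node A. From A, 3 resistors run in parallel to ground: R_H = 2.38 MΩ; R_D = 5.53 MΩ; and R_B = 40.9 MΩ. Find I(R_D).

I ≈ 0.399 µA

Parallel bank: R_p = 1/(1/2.38 + 1/5.53 + 1/40.9) = 1.599 MΩ.
V_A by voltage divider: V_A = 6.61 × 1.599/(3.19 + 1.599) = 2.207 V.
I(R_D) = V_A / R_D = 2.207/5.53 = 0.3991 µA.
(Check via current divider: I_total = 1.380 µA; share G_k/ΣG = 0.2891 → same result.)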